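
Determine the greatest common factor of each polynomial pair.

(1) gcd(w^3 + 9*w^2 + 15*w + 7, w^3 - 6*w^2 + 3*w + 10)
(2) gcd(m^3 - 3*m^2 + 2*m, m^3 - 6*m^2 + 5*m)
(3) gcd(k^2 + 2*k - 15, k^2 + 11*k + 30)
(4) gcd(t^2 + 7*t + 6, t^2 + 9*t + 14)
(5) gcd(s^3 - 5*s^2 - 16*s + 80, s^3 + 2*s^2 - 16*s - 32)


(1) = w + 1
(2) = gcd(m*(m - 2)*(m - 1), m*(m - 5)*(m - 1)) = m^2 - m
(3) = k + 5
(4) = 1
(5) = gcd((s - 5)*(s - 4)*(s + 4), (s - 4)*(s + 2)*(s + 4)) = s^2 - 16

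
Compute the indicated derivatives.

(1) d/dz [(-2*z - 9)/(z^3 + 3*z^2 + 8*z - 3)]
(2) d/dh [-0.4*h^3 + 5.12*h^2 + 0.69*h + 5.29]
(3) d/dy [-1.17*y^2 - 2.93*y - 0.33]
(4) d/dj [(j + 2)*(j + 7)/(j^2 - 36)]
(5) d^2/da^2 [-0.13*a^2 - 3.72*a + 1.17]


(1) = (4*z^3 + 33*z^2 + 54*z + 78)/(z^6 + 6*z^5 + 25*z^4 + 42*z^3 + 46*z^2 - 48*z + 9)
(2) = -1.2*h^2 + 10.24*h + 0.69
(3) = -2.34*y - 2.93
(4) = (-9*j^2 - 100*j - 324)/(j^4 - 72*j^2 + 1296)
(5) = -0.260000000000000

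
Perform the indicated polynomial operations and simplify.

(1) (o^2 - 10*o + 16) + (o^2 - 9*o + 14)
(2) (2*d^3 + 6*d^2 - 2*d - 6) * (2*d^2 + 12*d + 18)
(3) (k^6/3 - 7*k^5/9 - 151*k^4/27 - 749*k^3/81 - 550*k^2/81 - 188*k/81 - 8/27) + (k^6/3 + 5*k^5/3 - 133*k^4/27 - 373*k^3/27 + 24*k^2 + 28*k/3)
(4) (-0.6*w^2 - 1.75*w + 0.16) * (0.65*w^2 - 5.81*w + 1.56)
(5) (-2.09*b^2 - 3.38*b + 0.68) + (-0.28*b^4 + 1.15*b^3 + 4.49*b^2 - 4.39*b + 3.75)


(1) = 2*o^2 - 19*o + 30
(2) = 4*d^5 + 36*d^4 + 104*d^3 + 72*d^2 - 108*d - 108
(3) = 2*k^6/3 + 8*k^5/9 - 284*k^4/27 - 1868*k^3/81 + 1394*k^2/81 + 568*k/81 - 8/27
(4) = -0.39*w^4 + 2.3485*w^3 + 9.3355*w^2 - 3.6596*w + 0.2496
(5) = -0.28*b^4 + 1.15*b^3 + 2.4*b^2 - 7.77*b + 4.43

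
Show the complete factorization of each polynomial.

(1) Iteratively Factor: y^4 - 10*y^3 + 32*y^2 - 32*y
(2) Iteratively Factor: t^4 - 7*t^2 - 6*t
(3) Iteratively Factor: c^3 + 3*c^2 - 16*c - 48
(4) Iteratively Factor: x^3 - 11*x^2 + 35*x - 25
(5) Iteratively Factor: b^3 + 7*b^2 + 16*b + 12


(1) = (y - 2)*(y^3 - 8*y^2 + 16*y) = y*(y - 2)*(y^2 - 8*y + 16) = y*(y - 4)*(y - 2)*(y - 4)
(2) = (t - 3)*(t^3 + 3*t^2 + 2*t) = (t - 3)*(t + 1)*(t^2 + 2*t) = t*(t - 3)*(t + 1)*(t + 2)
(3) = (c - 4)*(c^2 + 7*c + 12) = (c - 4)*(c + 4)*(c + 3)
(4) = (x - 1)*(x^2 - 10*x + 25) = (x - 5)*(x - 1)*(x - 5)
(5) = (b + 3)*(b^2 + 4*b + 4) = (b + 2)*(b + 3)*(b + 2)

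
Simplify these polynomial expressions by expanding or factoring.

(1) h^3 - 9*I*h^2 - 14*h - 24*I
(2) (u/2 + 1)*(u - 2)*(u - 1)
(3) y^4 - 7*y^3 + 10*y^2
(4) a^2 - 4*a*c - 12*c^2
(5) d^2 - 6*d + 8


(1) = (h - 6*I)*(h - 4*I)*(h + I)
(2) = u^3/2 - u^2/2 - 2*u + 2
(3) = y^2*(y - 5)*(y - 2)
(4) = (a - 6*c)*(a + 2*c)
(5) = (d - 4)*(d - 2)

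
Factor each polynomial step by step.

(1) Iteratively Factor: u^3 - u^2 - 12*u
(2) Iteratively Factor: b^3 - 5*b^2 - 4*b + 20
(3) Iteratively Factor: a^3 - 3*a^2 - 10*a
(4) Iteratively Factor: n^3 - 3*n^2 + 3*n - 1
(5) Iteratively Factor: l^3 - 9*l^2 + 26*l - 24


(1) = (u + 3)*(u^2 - 4*u) = u*(u + 3)*(u - 4)
(2) = (b + 2)*(b^2 - 7*b + 10) = (b - 2)*(b + 2)*(b - 5)
(3) = (a)*(a^2 - 3*a - 10) = a*(a - 5)*(a + 2)
(4) = (n - 1)*(n^2 - 2*n + 1) = (n - 1)^2*(n - 1)
(5) = (l - 3)*(l^2 - 6*l + 8) = (l - 4)*(l - 3)*(l - 2)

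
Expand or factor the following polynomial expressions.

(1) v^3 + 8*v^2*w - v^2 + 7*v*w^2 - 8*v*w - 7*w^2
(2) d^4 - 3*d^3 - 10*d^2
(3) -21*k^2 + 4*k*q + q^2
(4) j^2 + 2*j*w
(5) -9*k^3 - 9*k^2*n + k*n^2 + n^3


(1) = (v - 1)*(v + w)*(v + 7*w)
(2) = d^2*(d - 5)*(d + 2)
(3) = (-3*k + q)*(7*k + q)
(4) = j*(j + 2*w)
(5) = (-3*k + n)*(k + n)*(3*k + n)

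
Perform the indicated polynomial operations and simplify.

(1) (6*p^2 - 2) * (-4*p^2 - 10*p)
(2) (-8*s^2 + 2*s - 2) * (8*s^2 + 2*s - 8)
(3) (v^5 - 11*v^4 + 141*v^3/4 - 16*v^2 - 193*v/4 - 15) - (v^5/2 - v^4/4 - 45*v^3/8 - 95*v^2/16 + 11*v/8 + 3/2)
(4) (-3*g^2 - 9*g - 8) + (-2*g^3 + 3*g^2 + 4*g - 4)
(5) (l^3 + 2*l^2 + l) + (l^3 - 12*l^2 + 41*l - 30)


(1) = -24*p^4 - 60*p^3 + 8*p^2 + 20*p
(2) = -64*s^4 + 52*s^2 - 20*s + 16
(3) = v^5/2 - 43*v^4/4 + 327*v^3/8 - 161*v^2/16 - 397*v/8 - 33/2
(4) = -2*g^3 - 5*g - 12
(5) = 2*l^3 - 10*l^2 + 42*l - 30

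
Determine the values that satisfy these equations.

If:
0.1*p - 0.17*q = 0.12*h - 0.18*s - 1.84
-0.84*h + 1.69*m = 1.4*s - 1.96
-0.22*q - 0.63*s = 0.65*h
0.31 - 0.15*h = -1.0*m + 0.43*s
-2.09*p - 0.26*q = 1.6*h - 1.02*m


Then:
h = 12.01
m = -2.09
p = -8.77
q = -11.63
s = -8.33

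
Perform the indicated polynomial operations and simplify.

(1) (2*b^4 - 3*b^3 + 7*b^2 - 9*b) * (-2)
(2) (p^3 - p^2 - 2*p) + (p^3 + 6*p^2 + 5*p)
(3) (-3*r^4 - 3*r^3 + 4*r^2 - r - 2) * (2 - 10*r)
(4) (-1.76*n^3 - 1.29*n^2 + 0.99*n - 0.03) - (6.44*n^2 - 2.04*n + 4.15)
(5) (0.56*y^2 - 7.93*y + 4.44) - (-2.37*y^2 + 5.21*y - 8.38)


(1) = -4*b^4 + 6*b^3 - 14*b^2 + 18*b
(2) = 2*p^3 + 5*p^2 + 3*p
(3) = 30*r^5 + 24*r^4 - 46*r^3 + 18*r^2 + 18*r - 4
(4) = -1.76*n^3 - 7.73*n^2 + 3.03*n - 4.18
(5) = 2.93*y^2 - 13.14*y + 12.82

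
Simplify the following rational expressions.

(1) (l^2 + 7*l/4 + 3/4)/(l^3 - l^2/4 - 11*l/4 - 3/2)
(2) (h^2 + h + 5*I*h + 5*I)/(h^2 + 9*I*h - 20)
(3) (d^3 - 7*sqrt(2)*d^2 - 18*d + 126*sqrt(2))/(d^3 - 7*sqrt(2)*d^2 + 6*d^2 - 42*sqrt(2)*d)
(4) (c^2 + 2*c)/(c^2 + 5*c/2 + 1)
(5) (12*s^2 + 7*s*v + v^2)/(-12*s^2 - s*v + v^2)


(1) = 1/(l - 2)
(2) = (h + 1)/(h + 4*I)
(3) = (d^2 - 18)/(d^2 + 6*d)
(4) = 2*c/(2*c + 1)
(5) = (-4*s - v)/(4*s - v)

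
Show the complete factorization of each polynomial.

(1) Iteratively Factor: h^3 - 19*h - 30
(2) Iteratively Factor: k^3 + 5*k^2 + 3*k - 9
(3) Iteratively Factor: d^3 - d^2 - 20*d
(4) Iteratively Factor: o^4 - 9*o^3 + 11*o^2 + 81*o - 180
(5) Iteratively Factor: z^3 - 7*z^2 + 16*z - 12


(1) = (h - 5)*(h^2 + 5*h + 6) = (h - 5)*(h + 3)*(h + 2)
(2) = (k + 3)*(k^2 + 2*k - 3) = (k - 1)*(k + 3)*(k + 3)
(3) = (d - 5)*(d^2 + 4*d) = d*(d - 5)*(d + 4)
(4) = (o - 4)*(o^3 - 5*o^2 - 9*o + 45) = (o - 5)*(o - 4)*(o^2 - 9) = (o - 5)*(o - 4)*(o + 3)*(o - 3)
(5) = (z - 2)*(z^2 - 5*z + 6) = (z - 2)^2*(z - 3)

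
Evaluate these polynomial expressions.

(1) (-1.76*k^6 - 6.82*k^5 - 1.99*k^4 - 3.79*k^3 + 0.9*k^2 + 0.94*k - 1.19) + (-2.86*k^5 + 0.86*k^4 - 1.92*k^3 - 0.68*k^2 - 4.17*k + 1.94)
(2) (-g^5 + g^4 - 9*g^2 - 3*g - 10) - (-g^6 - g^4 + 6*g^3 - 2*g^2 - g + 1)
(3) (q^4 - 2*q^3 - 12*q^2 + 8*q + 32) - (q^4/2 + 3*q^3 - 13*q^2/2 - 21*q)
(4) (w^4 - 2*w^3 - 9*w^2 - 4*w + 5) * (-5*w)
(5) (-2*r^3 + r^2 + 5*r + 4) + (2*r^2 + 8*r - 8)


(1) = -1.76*k^6 - 9.68*k^5 - 1.13*k^4 - 5.71*k^3 + 0.22*k^2 - 3.23*k + 0.75
(2) = g^6 - g^5 + 2*g^4 - 6*g^3 - 7*g^2 - 2*g - 11
(3) = q^4/2 - 5*q^3 - 11*q^2/2 + 29*q + 32
(4) = -5*w^5 + 10*w^4 + 45*w^3 + 20*w^2 - 25*w
(5) = -2*r^3 + 3*r^2 + 13*r - 4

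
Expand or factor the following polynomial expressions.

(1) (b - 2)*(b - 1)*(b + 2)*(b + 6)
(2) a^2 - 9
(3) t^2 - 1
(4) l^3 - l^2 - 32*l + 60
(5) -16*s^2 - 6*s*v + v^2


(1) = b^4 + 5*b^3 - 10*b^2 - 20*b + 24
(2) = (a - 3)*(a + 3)
(3) = (t - 1)*(t + 1)
(4) = (l - 5)*(l - 2)*(l + 6)
(5) = (-8*s + v)*(2*s + v)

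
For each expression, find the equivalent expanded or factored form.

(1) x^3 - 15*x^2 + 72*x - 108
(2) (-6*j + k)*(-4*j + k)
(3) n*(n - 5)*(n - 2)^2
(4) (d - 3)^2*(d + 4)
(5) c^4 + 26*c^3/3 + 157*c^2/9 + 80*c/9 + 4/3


(1) = (x - 6)^2*(x - 3)
(2) = 24*j^2 - 10*j*k + k^2
(3) = n^4 - 9*n^3 + 24*n^2 - 20*n
(4) = d^3 - 2*d^2 - 15*d + 36
(5) = (c + 1/3)^2*(c + 2)*(c + 6)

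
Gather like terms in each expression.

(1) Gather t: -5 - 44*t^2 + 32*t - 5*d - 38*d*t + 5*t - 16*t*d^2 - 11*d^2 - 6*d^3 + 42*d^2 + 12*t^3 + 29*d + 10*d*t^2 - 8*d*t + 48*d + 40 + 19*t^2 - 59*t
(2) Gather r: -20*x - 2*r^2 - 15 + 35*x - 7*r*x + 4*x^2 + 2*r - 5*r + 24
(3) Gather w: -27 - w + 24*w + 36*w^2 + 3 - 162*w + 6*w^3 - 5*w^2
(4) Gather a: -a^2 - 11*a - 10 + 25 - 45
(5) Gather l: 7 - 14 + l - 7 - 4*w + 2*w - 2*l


(1) = -6*d^3 + 31*d^2 + 72*d + 12*t^3 + t^2*(10*d - 25) + t*(-16*d^2 - 46*d - 22) + 35
(2) = -2*r^2 + r*(-7*x - 3) + 4*x^2 + 15*x + 9
(3) = 6*w^3 + 31*w^2 - 139*w - 24
(4) = -a^2 - 11*a - 30
(5) = -l - 2*w - 14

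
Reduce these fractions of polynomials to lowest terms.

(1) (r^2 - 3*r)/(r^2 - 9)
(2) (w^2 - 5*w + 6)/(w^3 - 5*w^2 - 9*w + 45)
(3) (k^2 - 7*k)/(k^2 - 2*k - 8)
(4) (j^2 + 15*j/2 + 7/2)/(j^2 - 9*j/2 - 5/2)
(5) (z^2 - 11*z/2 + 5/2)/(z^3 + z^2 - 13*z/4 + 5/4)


(1) = r/(r + 3)
(2) = (w - 2)/(w^2 - 2*w - 15)
(3) = (k^2 - 7*k)/(k^2 - 2*k - 8)
(4) = (j + 7)/(j - 5)
(5) = (2*z - 10)/(2*z^2 + 3*z - 5)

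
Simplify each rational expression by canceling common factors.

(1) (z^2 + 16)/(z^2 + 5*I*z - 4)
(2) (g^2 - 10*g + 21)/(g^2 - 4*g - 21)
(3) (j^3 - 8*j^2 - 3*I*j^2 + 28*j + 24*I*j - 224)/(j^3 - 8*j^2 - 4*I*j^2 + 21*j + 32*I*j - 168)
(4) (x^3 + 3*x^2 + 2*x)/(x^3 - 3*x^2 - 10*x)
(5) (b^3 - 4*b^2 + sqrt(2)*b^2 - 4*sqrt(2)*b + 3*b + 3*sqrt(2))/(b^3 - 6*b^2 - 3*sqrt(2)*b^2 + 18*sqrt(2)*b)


(1) = (z - 4*I)/(z + I)
(2) = (g - 3)/(g + 3)
(3) = (j + 4*I)/(j + 3*I)
(4) = (x + 1)/(x - 5)
(5) = (b^3 + b^2*(-4 + sqrt(2)) + b*(3 - 4*sqrt(2)) + 3*sqrt(2))/(b^3 + b^2*(-6 - 3*sqrt(2)) + 18*sqrt(2)*b)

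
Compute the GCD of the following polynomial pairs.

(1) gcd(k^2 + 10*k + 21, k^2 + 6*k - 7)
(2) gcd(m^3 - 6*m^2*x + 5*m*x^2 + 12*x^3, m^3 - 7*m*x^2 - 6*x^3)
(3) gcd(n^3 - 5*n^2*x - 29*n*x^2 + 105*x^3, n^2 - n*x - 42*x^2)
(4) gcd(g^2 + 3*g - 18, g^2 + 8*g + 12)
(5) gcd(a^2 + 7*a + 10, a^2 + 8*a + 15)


(1) = k + 7
(2) = gcd((m - 4*x)*(m - 3*x)*(m + x), (m - 3*x)*(m + x)*(m + 2*x)) = -m^2 + 2*m*x + 3*x^2
(3) = gcd((n - 7*x)*(n - 3*x)*(n + 5*x), (n - 7*x)*(n + 6*x)) = -n + 7*x
(4) = g + 6
(5) = a + 5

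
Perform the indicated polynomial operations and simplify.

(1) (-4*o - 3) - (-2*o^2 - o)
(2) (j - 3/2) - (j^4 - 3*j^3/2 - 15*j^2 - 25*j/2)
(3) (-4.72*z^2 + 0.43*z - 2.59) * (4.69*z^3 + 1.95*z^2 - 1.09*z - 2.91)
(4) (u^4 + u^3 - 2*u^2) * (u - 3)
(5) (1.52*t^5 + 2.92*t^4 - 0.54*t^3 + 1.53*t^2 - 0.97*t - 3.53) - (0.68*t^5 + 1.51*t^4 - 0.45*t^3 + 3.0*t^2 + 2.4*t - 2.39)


(1) = 2*o^2 - 3*o - 3
(2) = -j^4 + 3*j^3/2 + 15*j^2 + 27*j/2 - 3/2
(3) = -22.1368*z^5 - 7.1873*z^4 - 6.1638*z^3 + 8.216*z^2 + 1.5718*z + 7.5369
(4) = u^5 - 2*u^4 - 5*u^3 + 6*u^2
(5) = 0.84*t^5 + 1.41*t^4 - 0.09*t^3 - 1.47*t^2 - 3.37*t - 1.14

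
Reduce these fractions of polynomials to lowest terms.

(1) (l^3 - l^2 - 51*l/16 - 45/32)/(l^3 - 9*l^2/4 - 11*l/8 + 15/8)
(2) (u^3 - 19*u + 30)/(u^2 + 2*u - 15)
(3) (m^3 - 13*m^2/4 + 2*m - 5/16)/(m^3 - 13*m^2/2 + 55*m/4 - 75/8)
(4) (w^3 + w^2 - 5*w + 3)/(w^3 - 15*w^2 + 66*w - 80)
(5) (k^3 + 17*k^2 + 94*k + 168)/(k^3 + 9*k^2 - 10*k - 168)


(1) = (16*l^2 + 24*l + 9)/(16*l^2 + 4*l - 12)
(2) = u - 2
(3) = (8*m^2 - 6*m + 1)/(8*m^2 - 32*m + 30)
(4) = (w^3 + w^2 - 5*w + 3)/(w^3 - 15*w^2 + 66*w - 80)
(5) = (k + 4)/(k - 4)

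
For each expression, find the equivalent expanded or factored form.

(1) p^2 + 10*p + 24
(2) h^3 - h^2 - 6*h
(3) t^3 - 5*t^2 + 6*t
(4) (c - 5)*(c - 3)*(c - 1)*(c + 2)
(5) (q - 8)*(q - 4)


(1) = (p + 4)*(p + 6)
(2) = h*(h - 3)*(h + 2)
(3) = t*(t - 3)*(t - 2)
(4) = c^4 - 7*c^3 + 5*c^2 + 31*c - 30
(5) = q^2 - 12*q + 32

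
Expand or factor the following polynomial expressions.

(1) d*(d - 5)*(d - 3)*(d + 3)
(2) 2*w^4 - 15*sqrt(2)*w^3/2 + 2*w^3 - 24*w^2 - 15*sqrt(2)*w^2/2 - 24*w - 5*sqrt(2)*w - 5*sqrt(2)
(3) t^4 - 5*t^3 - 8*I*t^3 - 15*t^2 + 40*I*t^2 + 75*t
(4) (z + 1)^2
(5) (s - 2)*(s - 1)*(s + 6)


(1) = d^4 - 5*d^3 - 9*d^2 + 45*d
(2) = (w - 5*sqrt(2))*(w + sqrt(2))*(sqrt(2)*w + 1/2)*(sqrt(2)*w + sqrt(2))
(3) = t*(t - 5)*(t - 5*I)*(t - 3*I)
(4) = z^2 + 2*z + 1
(5) = s^3 + 3*s^2 - 16*s + 12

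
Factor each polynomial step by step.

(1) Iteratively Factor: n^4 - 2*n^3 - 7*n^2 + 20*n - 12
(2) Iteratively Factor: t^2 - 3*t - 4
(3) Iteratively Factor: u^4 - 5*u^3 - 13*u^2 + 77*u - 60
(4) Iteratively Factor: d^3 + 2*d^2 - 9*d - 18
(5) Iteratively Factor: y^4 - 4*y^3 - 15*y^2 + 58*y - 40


(1) = (n + 3)*(n^3 - 5*n^2 + 8*n - 4) = (n - 2)*(n + 3)*(n^2 - 3*n + 2) = (n - 2)^2*(n + 3)*(n - 1)
(2) = (t - 4)*(t + 1)
(3) = (u - 5)*(u^3 - 13*u + 12) = (u - 5)*(u + 4)*(u^2 - 4*u + 3) = (u - 5)*(u - 3)*(u + 4)*(u - 1)
(4) = (d + 3)*(d^2 - d - 6) = (d + 2)*(d + 3)*(d - 3)
(5) = (y - 5)*(y^3 + y^2 - 10*y + 8) = (y - 5)*(y + 4)*(y^2 - 3*y + 2) = (y - 5)*(y - 1)*(y + 4)*(y - 2)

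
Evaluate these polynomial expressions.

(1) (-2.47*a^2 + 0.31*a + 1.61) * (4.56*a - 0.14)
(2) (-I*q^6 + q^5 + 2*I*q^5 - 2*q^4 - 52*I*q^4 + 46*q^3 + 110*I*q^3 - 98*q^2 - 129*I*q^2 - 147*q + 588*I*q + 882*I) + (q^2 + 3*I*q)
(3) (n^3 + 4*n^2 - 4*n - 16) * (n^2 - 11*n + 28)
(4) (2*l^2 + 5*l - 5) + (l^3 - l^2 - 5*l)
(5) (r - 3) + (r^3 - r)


(1) = -11.2632*a^3 + 1.7594*a^2 + 7.2982*a - 0.2254
(2) = -I*q^6 + q^5 + 2*I*q^5 - 2*q^4 - 52*I*q^4 + 46*q^3 + 110*I*q^3 - 97*q^2 - 129*I*q^2 - 147*q + 591*I*q + 882*I
(3) = n^5 - 7*n^4 - 20*n^3 + 140*n^2 + 64*n - 448
(4) = l^3 + l^2 - 5
(5) = r^3 - 3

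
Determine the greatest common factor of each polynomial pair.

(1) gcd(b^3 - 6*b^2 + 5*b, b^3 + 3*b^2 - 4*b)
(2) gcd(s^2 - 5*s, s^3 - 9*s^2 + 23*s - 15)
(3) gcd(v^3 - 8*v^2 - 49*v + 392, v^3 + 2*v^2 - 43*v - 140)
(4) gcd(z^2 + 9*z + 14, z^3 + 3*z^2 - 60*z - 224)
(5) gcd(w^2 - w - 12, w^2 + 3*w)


(1) = gcd(b*(b - 5)*(b - 1), b*(b - 1)*(b + 4)) = b^2 - b
(2) = gcd(s*(s - 5), (s - 5)*(s - 3)*(s - 1)) = s - 5
(3) = gcd((v - 8)*(v - 7)*(v + 7), (v - 7)*(v + 4)*(v + 5)) = v - 7
(4) = z + 7
(5) = gcd((w - 4)*(w + 3), w*(w + 3)) = w + 3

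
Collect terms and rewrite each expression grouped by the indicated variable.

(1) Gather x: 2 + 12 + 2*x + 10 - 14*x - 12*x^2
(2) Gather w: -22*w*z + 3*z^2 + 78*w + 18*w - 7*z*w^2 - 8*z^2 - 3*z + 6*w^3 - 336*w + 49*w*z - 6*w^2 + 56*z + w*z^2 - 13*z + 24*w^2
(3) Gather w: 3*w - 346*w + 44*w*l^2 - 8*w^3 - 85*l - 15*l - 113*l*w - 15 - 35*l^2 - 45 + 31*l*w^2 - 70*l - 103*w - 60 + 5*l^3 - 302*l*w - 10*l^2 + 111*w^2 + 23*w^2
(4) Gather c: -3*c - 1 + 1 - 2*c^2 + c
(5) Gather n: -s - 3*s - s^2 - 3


(1) = -12*x^2 - 12*x + 24
(2) = 6*w^3 + w^2*(18 - 7*z) + w*(z^2 + 27*z - 240) - 5*z^2 + 40*z
(3) = 5*l^3 - 45*l^2 - 170*l - 8*w^3 + w^2*(31*l + 134) + w*(44*l^2 - 415*l - 446) - 120
(4) = -2*c^2 - 2*c
(5) = -s^2 - 4*s - 3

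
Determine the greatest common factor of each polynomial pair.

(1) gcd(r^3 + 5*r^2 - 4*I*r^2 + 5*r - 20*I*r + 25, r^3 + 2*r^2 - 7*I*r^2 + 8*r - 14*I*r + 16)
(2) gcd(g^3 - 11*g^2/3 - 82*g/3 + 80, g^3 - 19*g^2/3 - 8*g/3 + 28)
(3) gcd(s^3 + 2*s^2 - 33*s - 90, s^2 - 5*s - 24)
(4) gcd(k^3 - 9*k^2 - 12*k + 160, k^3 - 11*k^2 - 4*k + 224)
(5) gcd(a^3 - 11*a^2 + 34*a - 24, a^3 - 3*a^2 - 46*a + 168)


(1) = r + I
(2) = g - 6
(3) = s + 3
(4) = k^2 - 4*k - 32
(5) = a^2 - 10*a + 24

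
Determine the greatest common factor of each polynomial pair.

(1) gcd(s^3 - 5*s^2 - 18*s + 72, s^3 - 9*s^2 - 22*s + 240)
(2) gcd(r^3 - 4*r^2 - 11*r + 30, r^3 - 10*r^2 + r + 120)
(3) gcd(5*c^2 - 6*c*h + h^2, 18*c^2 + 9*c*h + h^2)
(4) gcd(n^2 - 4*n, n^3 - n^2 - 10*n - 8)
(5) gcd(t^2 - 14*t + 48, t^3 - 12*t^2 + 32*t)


(1) = s - 6
(2) = gcd((r - 5)*(r - 2)*(r + 3), (r - 8)*(r - 5)*(r + 3)) = r^2 - 2*r - 15
(3) = 1
(4) = n - 4
(5) = gcd((t - 8)*(t - 6), t*(t - 8)*(t - 4)) = t - 8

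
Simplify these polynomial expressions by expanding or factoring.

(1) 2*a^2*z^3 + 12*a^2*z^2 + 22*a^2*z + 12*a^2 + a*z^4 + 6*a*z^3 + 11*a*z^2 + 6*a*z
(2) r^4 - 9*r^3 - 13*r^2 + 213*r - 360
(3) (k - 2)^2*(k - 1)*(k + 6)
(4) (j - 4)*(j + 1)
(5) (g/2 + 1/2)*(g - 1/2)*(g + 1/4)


(1) = (2*a + z)*(z + 2)*(z + 3)*(a*z + a)
(2) = (r - 8)*(r - 3)^2*(r + 5)
(3) = k^4 + k^3 - 22*k^2 + 44*k - 24
(4) = j^2 - 3*j - 4
(5) = g^3/2 + 3*g^2/8 - 3*g/16 - 1/16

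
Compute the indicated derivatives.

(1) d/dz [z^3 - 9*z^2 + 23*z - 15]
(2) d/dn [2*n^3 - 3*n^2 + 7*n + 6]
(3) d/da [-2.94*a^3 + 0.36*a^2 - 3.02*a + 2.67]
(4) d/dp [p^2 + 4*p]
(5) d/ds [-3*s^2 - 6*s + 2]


(1) = 3*z^2 - 18*z + 23
(2) = 6*n^2 - 6*n + 7
(3) = -8.82*a^2 + 0.72*a - 3.02
(4) = 2*p + 4
(5) = -6*s - 6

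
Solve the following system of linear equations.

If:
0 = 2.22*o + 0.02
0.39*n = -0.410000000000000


Then:
n = -1.05
o = -0.01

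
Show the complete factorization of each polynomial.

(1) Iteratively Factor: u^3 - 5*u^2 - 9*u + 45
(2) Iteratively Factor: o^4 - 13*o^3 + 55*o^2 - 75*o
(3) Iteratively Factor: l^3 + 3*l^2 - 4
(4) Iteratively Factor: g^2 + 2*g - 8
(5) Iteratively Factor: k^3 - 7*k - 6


(1) = (u - 5)*(u^2 - 9) = (u - 5)*(u + 3)*(u - 3)
(2) = (o - 5)*(o^3 - 8*o^2 + 15*o) = (o - 5)^2*(o^2 - 3*o) = o*(o - 5)^2*(o - 3)
(3) = (l + 2)*(l^2 + l - 2) = (l + 2)^2*(l - 1)
(4) = (g + 4)*(g - 2)
(5) = (k + 2)*(k^2 - 2*k - 3) = (k - 3)*(k + 2)*(k + 1)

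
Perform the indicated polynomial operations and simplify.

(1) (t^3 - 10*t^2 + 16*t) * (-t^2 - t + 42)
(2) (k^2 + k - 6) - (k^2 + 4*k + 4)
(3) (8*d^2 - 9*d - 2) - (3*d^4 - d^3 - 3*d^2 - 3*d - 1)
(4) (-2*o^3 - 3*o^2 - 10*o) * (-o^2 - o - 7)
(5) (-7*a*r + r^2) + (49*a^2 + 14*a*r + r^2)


(1) = -t^5 + 9*t^4 + 36*t^3 - 436*t^2 + 672*t
(2) = -3*k - 10
(3) = -3*d^4 + d^3 + 11*d^2 - 6*d - 1
(4) = 2*o^5 + 5*o^4 + 27*o^3 + 31*o^2 + 70*o
(5) = 49*a^2 + 7*a*r + 2*r^2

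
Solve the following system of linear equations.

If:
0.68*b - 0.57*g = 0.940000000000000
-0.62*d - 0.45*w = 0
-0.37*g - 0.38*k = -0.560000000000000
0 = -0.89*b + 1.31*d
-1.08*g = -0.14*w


Then:
b = 1.25
d = 0.85
g = -0.15
k = 1.62
w = -1.17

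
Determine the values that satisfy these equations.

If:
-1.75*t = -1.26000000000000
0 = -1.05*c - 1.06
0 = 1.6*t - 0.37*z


Then:
c = -1.01
t = 0.72
z = 3.11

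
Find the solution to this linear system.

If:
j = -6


Then:
j = -6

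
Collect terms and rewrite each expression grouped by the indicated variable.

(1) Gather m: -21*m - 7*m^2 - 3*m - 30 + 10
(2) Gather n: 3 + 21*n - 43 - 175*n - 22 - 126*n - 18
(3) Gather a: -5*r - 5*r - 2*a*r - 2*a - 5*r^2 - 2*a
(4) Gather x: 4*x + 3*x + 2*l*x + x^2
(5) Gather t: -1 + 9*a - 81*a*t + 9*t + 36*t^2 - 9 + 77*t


(1) = -7*m^2 - 24*m - 20
(2) = -280*n - 80
(3) = a*(-2*r - 4) - 5*r^2 - 10*r
(4) = x^2 + x*(2*l + 7)
(5) = 9*a + 36*t^2 + t*(86 - 81*a) - 10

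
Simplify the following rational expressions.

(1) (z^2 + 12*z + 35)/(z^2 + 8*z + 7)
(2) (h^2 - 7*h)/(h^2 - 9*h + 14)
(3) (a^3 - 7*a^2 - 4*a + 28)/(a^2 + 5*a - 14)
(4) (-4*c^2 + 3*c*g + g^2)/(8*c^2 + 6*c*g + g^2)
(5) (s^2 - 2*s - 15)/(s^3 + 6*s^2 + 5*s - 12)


(1) = (z + 5)/(z + 1)
(2) = h/(h - 2)
(3) = (a^2 - 5*a - 14)/(a + 7)
(4) = (-c + g)/(2*c + g)
(5) = (s - 5)/(s^2 + 3*s - 4)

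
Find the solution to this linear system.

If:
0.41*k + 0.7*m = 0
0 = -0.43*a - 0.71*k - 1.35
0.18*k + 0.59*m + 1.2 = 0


Then:
a = -15.11
k = 7.25
m = -4.25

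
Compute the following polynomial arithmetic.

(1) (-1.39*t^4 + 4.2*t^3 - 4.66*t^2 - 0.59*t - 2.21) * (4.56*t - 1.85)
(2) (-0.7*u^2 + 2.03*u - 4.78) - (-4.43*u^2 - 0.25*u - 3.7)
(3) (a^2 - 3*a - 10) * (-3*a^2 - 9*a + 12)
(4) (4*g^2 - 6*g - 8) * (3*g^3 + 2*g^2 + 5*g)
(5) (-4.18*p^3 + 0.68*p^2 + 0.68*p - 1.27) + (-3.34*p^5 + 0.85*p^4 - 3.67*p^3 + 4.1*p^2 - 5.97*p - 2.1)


(1) = -6.3384*t^5 + 21.7235*t^4 - 29.0196*t^3 + 5.9306*t^2 - 8.9861*t + 4.0885
(2) = 3.73*u^2 + 2.28*u - 1.08
(3) = -3*a^4 + 69*a^2 + 54*a - 120
(4) = 12*g^5 - 10*g^4 - 16*g^3 - 46*g^2 - 40*g
(5) = -3.34*p^5 + 0.85*p^4 - 7.85*p^3 + 4.78*p^2 - 5.29*p - 3.37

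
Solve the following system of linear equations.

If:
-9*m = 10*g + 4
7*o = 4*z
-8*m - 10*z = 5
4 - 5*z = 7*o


Then:
g = 53/80
m = -85/72
o = 16/63
z = 4/9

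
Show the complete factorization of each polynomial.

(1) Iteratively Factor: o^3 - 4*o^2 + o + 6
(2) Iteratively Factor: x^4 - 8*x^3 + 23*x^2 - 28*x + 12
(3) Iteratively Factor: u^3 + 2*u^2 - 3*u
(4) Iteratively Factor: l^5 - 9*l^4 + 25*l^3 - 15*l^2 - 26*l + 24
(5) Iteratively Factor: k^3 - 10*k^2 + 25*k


(1) = (o - 2)*(o^2 - 2*o - 3) = (o - 3)*(o - 2)*(o + 1)
(2) = (x - 1)*(x^3 - 7*x^2 + 16*x - 12) = (x - 2)*(x - 1)*(x^2 - 5*x + 6) = (x - 2)^2*(x - 1)*(x - 3)
(3) = (u)*(u^2 + 2*u - 3) = u*(u - 1)*(u + 3)
(4) = (l - 2)*(l^4 - 7*l^3 + 11*l^2 + 7*l - 12) = (l - 4)*(l - 2)*(l^3 - 3*l^2 - l + 3) = (l - 4)*(l - 2)*(l + 1)*(l^2 - 4*l + 3) = (l - 4)*(l - 2)*(l - 1)*(l + 1)*(l - 3)
(5) = (k - 5)*(k^2 - 5*k) = (k - 5)^2*(k)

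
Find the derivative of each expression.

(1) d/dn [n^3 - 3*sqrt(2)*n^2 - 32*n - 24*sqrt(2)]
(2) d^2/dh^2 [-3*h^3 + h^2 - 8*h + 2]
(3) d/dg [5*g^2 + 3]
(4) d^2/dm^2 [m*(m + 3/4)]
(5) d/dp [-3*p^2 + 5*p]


(1) = 3*n^2 - 6*sqrt(2)*n - 32
(2) = 2 - 18*h
(3) = 10*g
(4) = 2
(5) = 5 - 6*p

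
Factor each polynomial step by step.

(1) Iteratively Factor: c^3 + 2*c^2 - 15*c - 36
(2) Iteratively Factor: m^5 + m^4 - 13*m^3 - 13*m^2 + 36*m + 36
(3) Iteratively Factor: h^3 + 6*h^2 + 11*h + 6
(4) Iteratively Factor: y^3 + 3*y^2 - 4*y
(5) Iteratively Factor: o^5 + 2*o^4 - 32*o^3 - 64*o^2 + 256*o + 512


(1) = (c - 4)*(c^2 + 6*c + 9) = (c - 4)*(c + 3)*(c + 3)
(2) = (m - 3)*(m^4 + 4*m^3 - m^2 - 16*m - 12) = (m - 3)*(m + 2)*(m^3 + 2*m^2 - 5*m - 6) = (m - 3)*(m - 2)*(m + 2)*(m^2 + 4*m + 3) = (m - 3)*(m - 2)*(m + 2)*(m + 3)*(m + 1)
(3) = (h + 2)*(h^2 + 4*h + 3) = (h + 1)*(h + 2)*(h + 3)
(4) = (y + 4)*(y^2 - y) = y*(y + 4)*(y - 1)
(5) = (o - 4)*(o^4 + 6*o^3 - 8*o^2 - 96*o - 128) = (o - 4)*(o + 4)*(o^3 + 2*o^2 - 16*o - 32) = (o - 4)*(o + 2)*(o + 4)*(o^2 - 16) = (o - 4)*(o + 2)*(o + 4)^2*(o - 4)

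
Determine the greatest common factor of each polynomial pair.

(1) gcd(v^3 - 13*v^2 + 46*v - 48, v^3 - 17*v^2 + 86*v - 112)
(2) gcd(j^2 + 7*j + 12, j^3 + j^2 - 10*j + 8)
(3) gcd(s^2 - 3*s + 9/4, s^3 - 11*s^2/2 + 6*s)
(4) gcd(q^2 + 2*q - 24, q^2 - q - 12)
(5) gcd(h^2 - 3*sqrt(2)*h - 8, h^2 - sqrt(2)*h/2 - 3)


(1) = gcd((v - 8)*(v - 3)*(v - 2), (v - 8)*(v - 7)*(v - 2)) = v^2 - 10*v + 16
(2) = gcd((j + 3)*(j + 4), (j - 2)*(j - 1)*(j + 4)) = j + 4
(3) = gcd((s - 3/2)^2, s*(s - 4)*(s - 3/2)) = s - 3/2
(4) = gcd((q - 4)*(q + 6), (q - 4)*(q + 3)) = q - 4
(5) = gcd((h - 4*sqrt(2))*(h + sqrt(2)), (h - 3*sqrt(2)/2)*(h + sqrt(2))) = h + sqrt(2)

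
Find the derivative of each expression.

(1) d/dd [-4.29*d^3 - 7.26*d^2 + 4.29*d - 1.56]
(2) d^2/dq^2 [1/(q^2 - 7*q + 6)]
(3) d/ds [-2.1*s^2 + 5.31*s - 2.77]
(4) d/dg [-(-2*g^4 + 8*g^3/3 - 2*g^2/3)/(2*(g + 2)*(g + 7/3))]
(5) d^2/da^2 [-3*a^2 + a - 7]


(1) = -12.87*d^2 - 14.52*d + 4.29
(2) = 2*(-q^2 + 7*q + (2*q - 7)^2 - 6)/(q^2 - 7*q + 6)^3
(3) = 5.31 - 4.2*s
(4) = g*(18*g^4 + 105*g^3 + 64*g^2 - 155*g + 28)/(9*g^4 + 78*g^3 + 253*g^2 + 364*g + 196)
(5) = -6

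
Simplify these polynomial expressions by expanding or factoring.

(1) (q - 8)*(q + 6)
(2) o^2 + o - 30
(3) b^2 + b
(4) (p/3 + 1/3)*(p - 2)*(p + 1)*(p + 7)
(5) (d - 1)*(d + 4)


(1) = q^2 - 2*q - 48
(2) = (o - 5)*(o + 6)
(3) = b*(b + 1)
(4) = p^4/3 + 7*p^3/3 - p^2 - 23*p/3 - 14/3
(5) = d^2 + 3*d - 4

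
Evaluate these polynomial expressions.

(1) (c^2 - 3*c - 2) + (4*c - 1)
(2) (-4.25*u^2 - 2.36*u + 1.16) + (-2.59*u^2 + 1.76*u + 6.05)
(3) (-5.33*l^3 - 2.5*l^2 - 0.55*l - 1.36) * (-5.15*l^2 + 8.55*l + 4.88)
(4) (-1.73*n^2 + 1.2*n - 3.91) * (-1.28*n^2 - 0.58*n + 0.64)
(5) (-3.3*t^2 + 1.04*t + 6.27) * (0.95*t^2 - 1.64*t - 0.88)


(1) = c^2 + c - 3
(2) = -6.84*u^2 - 0.6*u + 7.21
(3) = 27.4495*l^5 - 32.6965*l^4 - 44.5529*l^3 - 9.8985*l^2 - 14.312*l - 6.6368
(4) = 2.2144*n^4 - 0.5326*n^3 + 3.2016*n^2 + 3.0358*n - 2.5024
(5) = -3.135*t^4 + 6.4*t^3 + 7.1549*t^2 - 11.198*t - 5.5176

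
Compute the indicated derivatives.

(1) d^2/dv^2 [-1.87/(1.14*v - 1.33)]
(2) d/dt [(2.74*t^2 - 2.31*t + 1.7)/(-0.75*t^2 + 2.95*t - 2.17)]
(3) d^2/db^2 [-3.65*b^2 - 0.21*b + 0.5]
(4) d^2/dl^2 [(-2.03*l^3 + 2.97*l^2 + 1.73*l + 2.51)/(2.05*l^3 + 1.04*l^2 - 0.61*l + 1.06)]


(1) = -4.860504/(1.14*v - 1.33)^3
(2) = (6.3505*t^2 - 9.3416*t - 0.0023)/(0.5625*t^4 - 4.425*t^3 + 11.9575*t^2 - 12.803*t + 4.7089)
(3) = -7.30000000000000
(4) = (33.61877*l^6 + 28.39086*l^5 + 223.92765*l^4 + 10.0702*l^3 - 59.424294*l^2 - 67.407804*l + 5.245314)/(8.615125*l^9 + 13.1118*l^8 - 1.038735*l^7 + 6.685694*l^6 + 13.868607*l^5 - 3.35274*l^4 + 2.648375*l^3 + 4.68891*l^2 - 2.056188*l + 1.191016)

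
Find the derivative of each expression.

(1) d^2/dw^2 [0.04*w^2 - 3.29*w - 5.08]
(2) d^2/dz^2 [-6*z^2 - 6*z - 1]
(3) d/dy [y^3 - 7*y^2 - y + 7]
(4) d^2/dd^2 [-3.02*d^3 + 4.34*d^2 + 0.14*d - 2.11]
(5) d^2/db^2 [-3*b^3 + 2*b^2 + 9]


(1) = 0.0800000000000000
(2) = -12
(3) = 3*y^2 - 14*y - 1
(4) = 8.68 - 18.12*d
(5) = 4 - 18*b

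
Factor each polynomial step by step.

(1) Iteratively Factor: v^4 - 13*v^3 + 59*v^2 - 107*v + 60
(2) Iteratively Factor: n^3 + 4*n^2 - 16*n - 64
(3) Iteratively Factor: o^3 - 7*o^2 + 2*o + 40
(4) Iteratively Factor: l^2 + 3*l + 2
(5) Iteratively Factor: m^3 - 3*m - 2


(1) = (v - 3)*(v^3 - 10*v^2 + 29*v - 20) = (v - 4)*(v - 3)*(v^2 - 6*v + 5) = (v - 5)*(v - 4)*(v - 3)*(v - 1)
(2) = (n + 4)*(n^2 - 16) = (n + 4)^2*(n - 4)
(3) = (o - 4)*(o^2 - 3*o - 10) = (o - 4)*(o + 2)*(o - 5)
(4) = (l + 2)*(l + 1)
(5) = (m - 2)*(m^2 + 2*m + 1) = (m - 2)*(m + 1)*(m + 1)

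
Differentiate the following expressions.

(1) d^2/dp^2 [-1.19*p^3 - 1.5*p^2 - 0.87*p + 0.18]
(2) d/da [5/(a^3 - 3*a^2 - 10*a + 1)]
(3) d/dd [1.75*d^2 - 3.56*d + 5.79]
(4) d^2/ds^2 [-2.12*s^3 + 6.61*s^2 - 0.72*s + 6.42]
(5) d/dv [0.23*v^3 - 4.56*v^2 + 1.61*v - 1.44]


(1) = -7.14*p - 3.0
(2) = 5*(-3*a^2 + 6*a + 10)/(a^3 - 3*a^2 - 10*a + 1)^2
(3) = 3.5*d - 3.56
(4) = 13.22 - 12.72*s
(5) = 0.69*v^2 - 9.12*v + 1.61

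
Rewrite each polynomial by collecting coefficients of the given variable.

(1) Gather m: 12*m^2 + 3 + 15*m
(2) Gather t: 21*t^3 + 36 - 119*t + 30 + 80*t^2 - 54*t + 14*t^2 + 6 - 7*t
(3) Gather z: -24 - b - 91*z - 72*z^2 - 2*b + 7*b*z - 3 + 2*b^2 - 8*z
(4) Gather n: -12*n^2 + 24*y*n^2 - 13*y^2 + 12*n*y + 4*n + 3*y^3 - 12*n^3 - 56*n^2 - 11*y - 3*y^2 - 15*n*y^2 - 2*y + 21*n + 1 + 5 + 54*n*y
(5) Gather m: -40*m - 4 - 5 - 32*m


(1) = 12*m^2 + 15*m + 3
(2) = 21*t^3 + 94*t^2 - 180*t + 72
(3) = 2*b^2 - 3*b - 72*z^2 + z*(7*b - 99) - 27
(4) = -12*n^3 + n^2*(24*y - 68) + n*(-15*y^2 + 66*y + 25) + 3*y^3 - 16*y^2 - 13*y + 6
(5) = -72*m - 9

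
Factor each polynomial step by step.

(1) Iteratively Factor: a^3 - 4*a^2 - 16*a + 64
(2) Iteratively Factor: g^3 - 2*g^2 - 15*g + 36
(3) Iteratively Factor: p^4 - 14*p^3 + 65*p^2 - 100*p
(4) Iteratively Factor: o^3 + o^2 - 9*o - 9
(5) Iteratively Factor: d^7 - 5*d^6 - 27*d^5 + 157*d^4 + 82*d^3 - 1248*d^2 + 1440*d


(1) = (a - 4)*(a^2 - 16) = (a - 4)*(a + 4)*(a - 4)
(2) = (g - 3)*(g^2 + g - 12) = (g - 3)^2*(g + 4)
(3) = (p - 4)*(p^3 - 10*p^2 + 25*p) = p*(p - 4)*(p^2 - 10*p + 25) = p*(p - 5)*(p - 4)*(p - 5)
(4) = (o + 1)*(o^2 - 9) = (o - 3)*(o + 1)*(o + 3)
(5) = (d - 2)*(d^6 - 3*d^5 - 33*d^4 + 91*d^3 + 264*d^2 - 720*d) = (d - 2)*(d + 4)*(d^5 - 7*d^4 - 5*d^3 + 111*d^2 - 180*d) = (d - 2)*(d + 4)^2*(d^4 - 11*d^3 + 39*d^2 - 45*d) = (d - 5)*(d - 2)*(d + 4)^2*(d^3 - 6*d^2 + 9*d) = (d - 5)*(d - 3)*(d - 2)*(d + 4)^2*(d^2 - 3*d) = d*(d - 5)*(d - 3)*(d - 2)*(d + 4)^2*(d - 3)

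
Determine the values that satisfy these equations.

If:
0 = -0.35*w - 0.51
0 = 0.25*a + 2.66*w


Then:
a = 15.50
w = -1.46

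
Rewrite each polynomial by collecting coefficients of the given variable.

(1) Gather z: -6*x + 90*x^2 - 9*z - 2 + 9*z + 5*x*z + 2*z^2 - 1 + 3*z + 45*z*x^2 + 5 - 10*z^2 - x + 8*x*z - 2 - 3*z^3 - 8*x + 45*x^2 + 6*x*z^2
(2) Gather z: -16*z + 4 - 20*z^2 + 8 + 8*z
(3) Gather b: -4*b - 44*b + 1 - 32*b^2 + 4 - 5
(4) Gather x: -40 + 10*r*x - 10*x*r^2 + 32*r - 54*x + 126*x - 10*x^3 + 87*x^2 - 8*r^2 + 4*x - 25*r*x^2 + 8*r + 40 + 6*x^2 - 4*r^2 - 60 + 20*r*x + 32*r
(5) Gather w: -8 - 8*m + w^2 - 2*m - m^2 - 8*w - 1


(1) = 135*x^2 - 15*x - 3*z^3 + z^2*(6*x - 8) + z*(45*x^2 + 13*x + 3)
(2) = -20*z^2 - 8*z + 12
(3) = -32*b^2 - 48*b
(4) = -12*r^2 + 72*r - 10*x^3 + x^2*(93 - 25*r) + x*(-10*r^2 + 30*r + 76) - 60
(5) = -m^2 - 10*m + w^2 - 8*w - 9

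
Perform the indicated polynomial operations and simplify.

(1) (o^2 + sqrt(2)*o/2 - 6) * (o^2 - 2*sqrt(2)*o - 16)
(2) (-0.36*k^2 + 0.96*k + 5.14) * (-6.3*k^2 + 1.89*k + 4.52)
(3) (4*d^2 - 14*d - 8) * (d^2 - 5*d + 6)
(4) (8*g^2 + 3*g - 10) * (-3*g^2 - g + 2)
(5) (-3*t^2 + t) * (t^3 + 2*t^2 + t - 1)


(1) = o^4 - 3*sqrt(2)*o^3/2 - 24*o^2 + 4*sqrt(2)*o + 96
(2) = 2.268*k^4 - 6.7284*k^3 - 32.1948*k^2 + 14.0538*k + 23.2328
(3) = 4*d^4 - 34*d^3 + 86*d^2 - 44*d - 48
(4) = -24*g^4 - 17*g^3 + 43*g^2 + 16*g - 20
(5) = -3*t^5 - 5*t^4 - t^3 + 4*t^2 - t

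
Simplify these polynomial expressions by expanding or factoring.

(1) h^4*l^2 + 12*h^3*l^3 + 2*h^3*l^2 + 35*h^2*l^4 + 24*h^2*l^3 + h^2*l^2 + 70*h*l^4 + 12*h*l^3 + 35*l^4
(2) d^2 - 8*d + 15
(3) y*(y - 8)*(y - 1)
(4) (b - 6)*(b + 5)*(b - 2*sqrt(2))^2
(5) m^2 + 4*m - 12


(1) = (h + 5*l)*(h + 7*l)*(h*l + l)^2
(2) = (d - 5)*(d - 3)
(3) = y^3 - 9*y^2 + 8*y
(4) = b^4 - 4*sqrt(2)*b^3 - b^3 - 22*b^2 + 4*sqrt(2)*b^2 - 8*b + 120*sqrt(2)*b - 240
(5) = (m - 2)*(m + 6)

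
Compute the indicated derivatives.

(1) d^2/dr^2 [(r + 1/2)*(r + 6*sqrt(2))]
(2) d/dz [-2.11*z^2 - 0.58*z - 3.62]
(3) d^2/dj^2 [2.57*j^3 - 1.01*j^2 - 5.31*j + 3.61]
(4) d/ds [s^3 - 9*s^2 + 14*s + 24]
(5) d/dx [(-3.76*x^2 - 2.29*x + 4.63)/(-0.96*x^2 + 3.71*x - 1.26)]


(1) = 2
(2) = -4.22*z - 0.58
(3) = 15.42*j - 2.02
(4) = 3*s^2 - 18*s + 14
(5) = (-16.148*x^2 + 18.3648*x - 14.2919)/(0.9216*x^4 - 7.1232*x^3 + 16.1833*x^2 - 9.3492*x + 1.5876)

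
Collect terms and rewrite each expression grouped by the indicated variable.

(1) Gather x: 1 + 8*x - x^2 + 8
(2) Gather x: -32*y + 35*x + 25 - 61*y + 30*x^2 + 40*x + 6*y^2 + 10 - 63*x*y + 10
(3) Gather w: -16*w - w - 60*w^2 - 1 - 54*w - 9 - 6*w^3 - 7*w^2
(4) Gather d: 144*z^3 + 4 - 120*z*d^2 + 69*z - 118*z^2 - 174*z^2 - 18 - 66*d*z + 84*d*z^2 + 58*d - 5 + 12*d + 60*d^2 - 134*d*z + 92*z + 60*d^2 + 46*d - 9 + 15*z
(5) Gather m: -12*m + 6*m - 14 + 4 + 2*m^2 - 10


(1) = -x^2 + 8*x + 9
(2) = 30*x^2 + x*(75 - 63*y) + 6*y^2 - 93*y + 45
(3) = -6*w^3 - 67*w^2 - 71*w - 10
(4) = d^2*(120 - 120*z) + d*(84*z^2 - 200*z + 116) + 144*z^3 - 292*z^2 + 176*z - 28
(5) = 2*m^2 - 6*m - 20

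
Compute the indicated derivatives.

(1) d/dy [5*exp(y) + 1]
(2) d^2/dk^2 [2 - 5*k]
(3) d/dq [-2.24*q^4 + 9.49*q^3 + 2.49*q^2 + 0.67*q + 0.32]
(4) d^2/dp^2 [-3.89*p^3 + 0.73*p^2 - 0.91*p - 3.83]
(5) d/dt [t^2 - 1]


(1) = 5*exp(y)
(2) = 0
(3) = -8.96*q^3 + 28.47*q^2 + 4.98*q + 0.67
(4) = 1.46 - 23.34*p
(5) = 2*t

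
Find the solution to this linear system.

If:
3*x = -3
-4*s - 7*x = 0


Then:
s = 7/4
x = -1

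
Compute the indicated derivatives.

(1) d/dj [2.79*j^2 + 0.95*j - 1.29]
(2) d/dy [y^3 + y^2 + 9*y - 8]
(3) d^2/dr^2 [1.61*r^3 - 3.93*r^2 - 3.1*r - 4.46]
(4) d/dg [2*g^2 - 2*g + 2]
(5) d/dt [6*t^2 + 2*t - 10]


(1) = 5.58*j + 0.95
(2) = 3*y^2 + 2*y + 9
(3) = 9.66*r - 7.86
(4) = 4*g - 2
(5) = 12*t + 2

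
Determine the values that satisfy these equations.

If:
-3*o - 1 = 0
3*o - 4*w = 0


Then:
o = -1/3
w = -1/4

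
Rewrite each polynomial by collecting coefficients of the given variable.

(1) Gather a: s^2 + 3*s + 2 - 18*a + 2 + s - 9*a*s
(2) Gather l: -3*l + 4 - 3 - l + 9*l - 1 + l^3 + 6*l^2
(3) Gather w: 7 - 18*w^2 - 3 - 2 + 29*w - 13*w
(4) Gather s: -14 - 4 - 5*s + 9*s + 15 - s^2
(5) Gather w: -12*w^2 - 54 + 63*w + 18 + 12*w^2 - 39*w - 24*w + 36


(1) = a*(-9*s - 18) + s^2 + 4*s + 4
(2) = l^3 + 6*l^2 + 5*l
(3) = -18*w^2 + 16*w + 2
(4) = -s^2 + 4*s - 3
(5) = 0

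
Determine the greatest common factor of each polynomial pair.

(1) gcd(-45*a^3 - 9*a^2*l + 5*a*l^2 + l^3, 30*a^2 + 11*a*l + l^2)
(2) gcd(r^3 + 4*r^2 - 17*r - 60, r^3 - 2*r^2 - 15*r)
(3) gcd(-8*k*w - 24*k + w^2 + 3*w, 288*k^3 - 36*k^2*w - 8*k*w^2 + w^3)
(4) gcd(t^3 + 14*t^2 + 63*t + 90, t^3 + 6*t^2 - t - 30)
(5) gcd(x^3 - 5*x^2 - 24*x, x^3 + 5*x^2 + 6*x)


(1) = gcd((-3*a + l)*(3*a + l)*(5*a + l), (5*a + l)*(6*a + l)) = 5*a + l
(2) = r + 3
(3) = gcd((-8*k + w)*(w + 3), (-8*k + w)*(-6*k + w)*(6*k + w)) = -8*k + w
(4) = gcd((t + 3)*(t + 5)*(t + 6), (t - 2)*(t + 3)*(t + 5)) = t^2 + 8*t + 15
(5) = gcd(x*(x - 8)*(x + 3), x*(x + 2)*(x + 3)) = x^2 + 3*x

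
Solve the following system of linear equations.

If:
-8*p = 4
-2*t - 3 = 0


Then:
p = -1/2
t = -3/2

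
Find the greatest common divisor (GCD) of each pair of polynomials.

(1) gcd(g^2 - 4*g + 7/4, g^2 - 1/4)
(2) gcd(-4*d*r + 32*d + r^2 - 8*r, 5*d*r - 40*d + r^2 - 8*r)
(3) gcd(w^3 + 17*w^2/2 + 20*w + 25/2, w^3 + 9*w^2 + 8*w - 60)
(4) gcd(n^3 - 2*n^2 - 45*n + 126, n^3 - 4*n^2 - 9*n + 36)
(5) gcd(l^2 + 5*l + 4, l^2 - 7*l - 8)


(1) = g - 1/2
(2) = r - 8
(3) = w + 5
(4) = gcd((n - 6)*(n - 3)*(n + 7), (n - 4)*(n - 3)*(n + 3)) = n - 3
(5) = gcd((l + 1)*(l + 4), (l - 8)*(l + 1)) = l + 1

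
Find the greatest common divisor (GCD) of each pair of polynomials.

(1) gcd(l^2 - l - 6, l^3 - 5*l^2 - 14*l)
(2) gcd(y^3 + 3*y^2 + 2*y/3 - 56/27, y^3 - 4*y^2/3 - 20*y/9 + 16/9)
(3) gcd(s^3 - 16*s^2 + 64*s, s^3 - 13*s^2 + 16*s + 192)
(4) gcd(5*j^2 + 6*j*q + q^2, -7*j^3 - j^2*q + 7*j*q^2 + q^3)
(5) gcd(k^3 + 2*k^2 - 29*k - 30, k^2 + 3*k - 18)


(1) = l + 2
(2) = y^2 + 2*y/3 - 8/9
(3) = gcd(s*(s - 8)^2, (s - 8)^2*(s + 3)) = s^2 - 16*s + 64
(4) = gcd((j + q)*(5*j + q), (-j + q)*(j + q)*(7*j + q)) = j + q
(5) = gcd((k - 5)*(k + 1)*(k + 6), (k - 3)*(k + 6)) = k + 6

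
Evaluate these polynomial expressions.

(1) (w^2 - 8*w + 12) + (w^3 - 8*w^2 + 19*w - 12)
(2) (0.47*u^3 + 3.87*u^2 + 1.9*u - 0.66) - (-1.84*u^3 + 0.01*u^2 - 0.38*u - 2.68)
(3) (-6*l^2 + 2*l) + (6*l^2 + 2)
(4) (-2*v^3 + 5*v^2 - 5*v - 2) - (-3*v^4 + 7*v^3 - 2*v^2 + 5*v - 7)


(1) = w^3 - 7*w^2 + 11*w
(2) = 2.31*u^3 + 3.86*u^2 + 2.28*u + 2.02
(3) = 2*l + 2
(4) = 3*v^4 - 9*v^3 + 7*v^2 - 10*v + 5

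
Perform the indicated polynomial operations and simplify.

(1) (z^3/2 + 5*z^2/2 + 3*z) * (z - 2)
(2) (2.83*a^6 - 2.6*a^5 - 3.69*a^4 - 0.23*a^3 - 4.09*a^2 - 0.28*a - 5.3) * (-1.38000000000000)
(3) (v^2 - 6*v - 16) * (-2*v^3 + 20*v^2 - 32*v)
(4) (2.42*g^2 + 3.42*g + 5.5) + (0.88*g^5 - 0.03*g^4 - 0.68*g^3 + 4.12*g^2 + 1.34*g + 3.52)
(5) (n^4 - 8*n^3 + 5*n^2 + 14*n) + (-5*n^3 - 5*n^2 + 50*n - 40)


(1) = z^4/2 + 3*z^3/2 - 2*z^2 - 6*z
(2) = -3.9054*a^6 + 3.588*a^5 + 5.0922*a^4 + 0.3174*a^3 + 5.6442*a^2 + 0.3864*a + 7.314
(3) = -2*v^5 + 32*v^4 - 120*v^3 - 128*v^2 + 512*v
(4) = 0.88*g^5 - 0.03*g^4 - 0.68*g^3 + 6.54*g^2 + 4.76*g + 9.02
(5) = n^4 - 13*n^3 + 64*n - 40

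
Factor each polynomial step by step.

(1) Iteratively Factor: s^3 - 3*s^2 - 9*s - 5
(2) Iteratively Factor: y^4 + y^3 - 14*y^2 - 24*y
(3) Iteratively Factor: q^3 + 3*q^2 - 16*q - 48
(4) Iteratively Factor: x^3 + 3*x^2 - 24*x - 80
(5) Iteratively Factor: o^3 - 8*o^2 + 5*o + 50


(1) = (s - 5)*(s^2 + 2*s + 1) = (s - 5)*(s + 1)*(s + 1)
(2) = (y)*(y^3 + y^2 - 14*y - 24) = y*(y + 3)*(y^2 - 2*y - 8) = y*(y + 2)*(y + 3)*(y - 4)
(3) = (q + 3)*(q^2 - 16) = (q - 4)*(q + 3)*(q + 4)
(4) = (x - 5)*(x^2 + 8*x + 16) = (x - 5)*(x + 4)*(x + 4)
(5) = (o + 2)*(o^2 - 10*o + 25) = (o - 5)*(o + 2)*(o - 5)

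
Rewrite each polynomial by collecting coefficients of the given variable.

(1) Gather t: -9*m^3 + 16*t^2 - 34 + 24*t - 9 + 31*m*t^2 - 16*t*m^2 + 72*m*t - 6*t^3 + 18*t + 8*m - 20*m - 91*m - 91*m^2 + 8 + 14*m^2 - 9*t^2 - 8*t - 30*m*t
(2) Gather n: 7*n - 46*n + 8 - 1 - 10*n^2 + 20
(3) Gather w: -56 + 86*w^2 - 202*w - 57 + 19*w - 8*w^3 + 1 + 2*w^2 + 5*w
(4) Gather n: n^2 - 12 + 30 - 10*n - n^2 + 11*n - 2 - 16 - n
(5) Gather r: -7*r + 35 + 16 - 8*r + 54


(1) = -9*m^3 - 77*m^2 - 103*m - 6*t^3 + t^2*(31*m + 7) + t*(-16*m^2 + 42*m + 34) - 35
(2) = -10*n^2 - 39*n + 27
(3) = -8*w^3 + 88*w^2 - 178*w - 112
(4) = 0
(5) = 105 - 15*r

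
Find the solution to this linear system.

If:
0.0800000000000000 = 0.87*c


Then:
c = 0.09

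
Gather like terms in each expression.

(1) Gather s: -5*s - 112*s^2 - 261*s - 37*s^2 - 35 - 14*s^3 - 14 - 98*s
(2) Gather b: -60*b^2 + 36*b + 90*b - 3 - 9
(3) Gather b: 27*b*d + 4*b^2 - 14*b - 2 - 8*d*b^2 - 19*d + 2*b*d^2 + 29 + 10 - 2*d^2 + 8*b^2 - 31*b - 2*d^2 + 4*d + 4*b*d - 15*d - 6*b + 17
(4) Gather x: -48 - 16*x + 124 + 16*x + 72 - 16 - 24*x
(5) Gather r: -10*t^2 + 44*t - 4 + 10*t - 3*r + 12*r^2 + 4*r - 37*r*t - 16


(1) = -14*s^3 - 149*s^2 - 364*s - 49
(2) = -60*b^2 + 126*b - 12
(3) = b^2*(12 - 8*d) + b*(2*d^2 + 31*d - 51) - 4*d^2 - 30*d + 54
(4) = 132 - 24*x
(5) = 12*r^2 + r*(1 - 37*t) - 10*t^2 + 54*t - 20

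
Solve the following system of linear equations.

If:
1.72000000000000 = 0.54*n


Then:
n = 3.19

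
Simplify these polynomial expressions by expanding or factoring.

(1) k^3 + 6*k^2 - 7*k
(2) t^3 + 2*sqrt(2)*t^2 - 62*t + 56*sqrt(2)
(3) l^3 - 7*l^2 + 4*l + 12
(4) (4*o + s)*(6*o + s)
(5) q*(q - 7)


(1) = k*(k - 1)*(k + 7)
(2) = (t - 4*sqrt(2))*(t - sqrt(2))*(t + 7*sqrt(2))
(3) = (l - 6)*(l - 2)*(l + 1)
(4) = 24*o^2 + 10*o*s + s^2
(5) = q^2 - 7*q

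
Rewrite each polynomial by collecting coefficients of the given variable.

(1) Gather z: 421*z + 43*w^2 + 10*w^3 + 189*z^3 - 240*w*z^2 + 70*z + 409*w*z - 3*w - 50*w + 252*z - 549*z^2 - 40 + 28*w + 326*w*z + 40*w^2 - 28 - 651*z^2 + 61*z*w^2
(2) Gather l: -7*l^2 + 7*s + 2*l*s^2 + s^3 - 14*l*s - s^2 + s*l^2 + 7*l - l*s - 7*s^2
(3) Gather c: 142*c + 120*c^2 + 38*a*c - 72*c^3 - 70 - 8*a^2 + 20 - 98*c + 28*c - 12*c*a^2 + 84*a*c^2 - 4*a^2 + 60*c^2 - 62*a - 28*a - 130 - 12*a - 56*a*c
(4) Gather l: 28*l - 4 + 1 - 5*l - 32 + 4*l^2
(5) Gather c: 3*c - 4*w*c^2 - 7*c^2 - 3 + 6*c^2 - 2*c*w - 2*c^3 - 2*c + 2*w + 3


(1) = 10*w^3 + 83*w^2 - 25*w + 189*z^3 + z^2*(-240*w - 1200) + z*(61*w^2 + 735*w + 743) - 68
(2) = l^2*(s - 7) + l*(2*s^2 - 15*s + 7) + s^3 - 8*s^2 + 7*s
(3) = -12*a^2 - 102*a - 72*c^3 + c^2*(84*a + 180) + c*(-12*a^2 - 18*a + 72) - 180
(4) = 4*l^2 + 23*l - 35
(5) = -2*c^3 + c^2*(-4*w - 1) + c*(1 - 2*w) + 2*w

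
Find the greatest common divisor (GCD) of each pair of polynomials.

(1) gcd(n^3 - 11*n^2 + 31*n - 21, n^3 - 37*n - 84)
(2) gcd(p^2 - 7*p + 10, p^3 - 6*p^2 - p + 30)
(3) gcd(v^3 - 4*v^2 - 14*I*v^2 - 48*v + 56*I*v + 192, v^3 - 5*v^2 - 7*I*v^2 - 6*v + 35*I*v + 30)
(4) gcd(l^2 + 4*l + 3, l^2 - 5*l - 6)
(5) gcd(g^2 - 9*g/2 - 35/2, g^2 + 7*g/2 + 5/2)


(1) = n - 7
(2) = p - 5
(3) = gcd((v - 4)*(v - 8*I)*(v - 6*I), (v - 5)*(v - 6*I)*(v - I)) = v - 6*I
(4) = gcd((l + 1)*(l + 3), (l - 6)*(l + 1)) = l + 1
(5) = g + 5/2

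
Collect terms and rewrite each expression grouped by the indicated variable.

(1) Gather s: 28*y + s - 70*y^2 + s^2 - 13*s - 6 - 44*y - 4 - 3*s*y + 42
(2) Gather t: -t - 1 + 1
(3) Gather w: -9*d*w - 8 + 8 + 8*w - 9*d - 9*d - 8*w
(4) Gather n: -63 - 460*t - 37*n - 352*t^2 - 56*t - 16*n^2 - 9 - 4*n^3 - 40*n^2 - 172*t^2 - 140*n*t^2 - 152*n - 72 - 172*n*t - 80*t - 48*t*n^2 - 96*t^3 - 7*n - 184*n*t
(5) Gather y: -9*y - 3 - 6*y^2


(1) = s^2 + s*(-3*y - 12) - 70*y^2 - 16*y + 32
(2) = -t
(3) = -9*d*w - 18*d
(4) = -4*n^3 + n^2*(-48*t - 56) + n*(-140*t^2 - 356*t - 196) - 96*t^3 - 524*t^2 - 596*t - 144
(5) = -6*y^2 - 9*y - 3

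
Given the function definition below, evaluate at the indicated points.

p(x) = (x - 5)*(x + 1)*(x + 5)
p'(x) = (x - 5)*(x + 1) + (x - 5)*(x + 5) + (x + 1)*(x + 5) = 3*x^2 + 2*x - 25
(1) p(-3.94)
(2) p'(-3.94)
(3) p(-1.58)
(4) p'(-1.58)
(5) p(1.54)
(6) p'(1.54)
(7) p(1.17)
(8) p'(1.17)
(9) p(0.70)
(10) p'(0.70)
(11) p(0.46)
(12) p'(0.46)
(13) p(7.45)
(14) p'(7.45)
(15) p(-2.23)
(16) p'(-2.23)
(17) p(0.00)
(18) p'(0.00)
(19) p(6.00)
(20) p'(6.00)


(1) = 27.86
(2) = 13.69
(3) = 13.05
(4) = -20.67
(5) = -57.48
(6) = -14.81
(7) = -51.28
(8) = -18.55
(9) = -41.67
(10) = -22.13
(11) = -36.19
(12) = -23.45
(13) = 257.75
(14) = 156.41
(15) = 24.63
(16) = -14.54
(17) = -25.00
(18) = -25.00
(19) = 77.00
(20) = 95.00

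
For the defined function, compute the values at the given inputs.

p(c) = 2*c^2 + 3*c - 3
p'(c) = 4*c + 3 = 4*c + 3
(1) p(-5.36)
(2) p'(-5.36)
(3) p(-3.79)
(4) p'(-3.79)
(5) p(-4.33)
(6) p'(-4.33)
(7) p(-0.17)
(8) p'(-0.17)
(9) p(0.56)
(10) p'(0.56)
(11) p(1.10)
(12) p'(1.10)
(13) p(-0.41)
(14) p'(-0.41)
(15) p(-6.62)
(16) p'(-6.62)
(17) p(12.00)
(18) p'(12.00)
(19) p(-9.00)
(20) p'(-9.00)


(1) = 38.38
(2) = -18.44
(3) = 14.36
(4) = -12.16
(5) = 21.51
(6) = -14.32
(7) = -3.45
(8) = 2.32
(9) = -0.69
(10) = 5.24
(11) = 2.72
(12) = 7.40
(13) = -3.89
(14) = 1.36
(15) = 64.79
(16) = -23.48
(17) = 321.00
(18) = 51.00
(19) = 132.00
(20) = -33.00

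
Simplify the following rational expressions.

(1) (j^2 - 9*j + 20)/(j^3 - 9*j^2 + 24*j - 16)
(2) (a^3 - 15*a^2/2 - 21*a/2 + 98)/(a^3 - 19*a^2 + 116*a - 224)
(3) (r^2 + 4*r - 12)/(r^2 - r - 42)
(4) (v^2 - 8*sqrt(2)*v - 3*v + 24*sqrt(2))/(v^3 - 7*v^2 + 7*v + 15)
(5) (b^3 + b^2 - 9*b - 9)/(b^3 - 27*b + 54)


(1) = (j - 5)/(j^2 - 5*j + 4)
(2) = (2*a + 7)/(2*a - 16)
(3) = (r - 2)/(r - 7)
(4) = (v - 8*sqrt(2))/(v^2 - 4*v - 5)
(5) = (b^2 + 4*b + 3)/(b^2 + 3*b - 18)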